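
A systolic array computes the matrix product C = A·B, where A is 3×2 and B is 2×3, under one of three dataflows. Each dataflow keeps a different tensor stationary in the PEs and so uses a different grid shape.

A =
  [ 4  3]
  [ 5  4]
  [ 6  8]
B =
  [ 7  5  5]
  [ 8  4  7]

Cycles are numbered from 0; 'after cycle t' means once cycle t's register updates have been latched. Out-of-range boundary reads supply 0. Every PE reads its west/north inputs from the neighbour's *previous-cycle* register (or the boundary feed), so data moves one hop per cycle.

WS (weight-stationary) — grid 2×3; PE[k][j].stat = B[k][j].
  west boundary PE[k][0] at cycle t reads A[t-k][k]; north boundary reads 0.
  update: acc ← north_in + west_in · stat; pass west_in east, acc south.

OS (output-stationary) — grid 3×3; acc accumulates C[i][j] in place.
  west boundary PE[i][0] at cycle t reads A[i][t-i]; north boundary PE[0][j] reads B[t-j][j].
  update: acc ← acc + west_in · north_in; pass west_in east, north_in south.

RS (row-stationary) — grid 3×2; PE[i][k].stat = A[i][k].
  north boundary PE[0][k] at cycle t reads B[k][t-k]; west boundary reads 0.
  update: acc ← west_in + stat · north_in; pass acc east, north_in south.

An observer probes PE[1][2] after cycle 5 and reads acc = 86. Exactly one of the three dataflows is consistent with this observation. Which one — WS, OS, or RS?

— WS: 2×3; PE[1][2] trace:
  step 0 · PE1,2: acc=0; fwd→0 fwd↓0
  step 1 · PE1,2: acc=0; fwd→0 fwd↓0
  step 2 · PE1,2: acc=0; fwd→0 fwd↓0
  step 3 · PE1,2: acc=41; fwd→3 fwd↓41
  step 4 · PE1,2: acc=53; fwd→4 fwd↓53
  step 5 · PE1,2: acc=86; fwd→8 fwd↓86
— OS: 3×3; PE[1][2] trace:
  step 0 · PE1,2: acc=0; fwd→0 fwd↓0
  step 1 · PE1,2: acc=0; fwd→0 fwd↓0
  step 2 · PE1,2: acc=0; fwd→0 fwd↓0
  step 3 · PE1,2: acc=25; fwd→5 fwd↓5
  step 4 · PE1,2: acc=53; fwd→4 fwd↓7
  step 5 · PE1,2: acc=53; fwd→0 fwd↓0
RS: PE[1][2] is outside its 3×2 grid.

dataflow = WS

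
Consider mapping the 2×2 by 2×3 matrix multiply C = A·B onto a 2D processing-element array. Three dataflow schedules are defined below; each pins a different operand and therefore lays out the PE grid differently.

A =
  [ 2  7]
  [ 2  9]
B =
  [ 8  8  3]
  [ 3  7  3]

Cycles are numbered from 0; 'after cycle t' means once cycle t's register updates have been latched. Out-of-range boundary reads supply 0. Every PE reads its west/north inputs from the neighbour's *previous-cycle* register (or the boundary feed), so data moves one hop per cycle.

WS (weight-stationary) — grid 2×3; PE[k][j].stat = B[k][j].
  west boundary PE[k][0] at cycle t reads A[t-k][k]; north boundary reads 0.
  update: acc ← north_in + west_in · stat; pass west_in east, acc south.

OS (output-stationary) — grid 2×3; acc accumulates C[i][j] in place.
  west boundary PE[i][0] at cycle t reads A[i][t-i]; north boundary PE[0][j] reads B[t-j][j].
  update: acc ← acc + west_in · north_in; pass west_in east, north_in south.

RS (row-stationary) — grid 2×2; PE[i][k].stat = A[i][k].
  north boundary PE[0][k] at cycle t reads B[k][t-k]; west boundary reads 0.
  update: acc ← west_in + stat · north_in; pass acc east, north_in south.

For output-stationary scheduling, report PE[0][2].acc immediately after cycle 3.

PE[0][2].acc = 27

OS on a 2×3 grid — tracing PE[0][2] and its feeders:
  0: (0,1).acc=0  regs=<0,0>
  0: (0,2).acc=0  regs=<0,0>
  1: (0,1).acc=16  regs=<2,8>
  1: (0,2).acc=0  regs=<0,0>
  2: (0,1).acc=65  regs=<7,7>
  2: (0,2).acc=6  regs=<2,3>
  3: (0,1).acc=65  regs=<0,0>
  3: (0,2).acc=27  regs=<7,3>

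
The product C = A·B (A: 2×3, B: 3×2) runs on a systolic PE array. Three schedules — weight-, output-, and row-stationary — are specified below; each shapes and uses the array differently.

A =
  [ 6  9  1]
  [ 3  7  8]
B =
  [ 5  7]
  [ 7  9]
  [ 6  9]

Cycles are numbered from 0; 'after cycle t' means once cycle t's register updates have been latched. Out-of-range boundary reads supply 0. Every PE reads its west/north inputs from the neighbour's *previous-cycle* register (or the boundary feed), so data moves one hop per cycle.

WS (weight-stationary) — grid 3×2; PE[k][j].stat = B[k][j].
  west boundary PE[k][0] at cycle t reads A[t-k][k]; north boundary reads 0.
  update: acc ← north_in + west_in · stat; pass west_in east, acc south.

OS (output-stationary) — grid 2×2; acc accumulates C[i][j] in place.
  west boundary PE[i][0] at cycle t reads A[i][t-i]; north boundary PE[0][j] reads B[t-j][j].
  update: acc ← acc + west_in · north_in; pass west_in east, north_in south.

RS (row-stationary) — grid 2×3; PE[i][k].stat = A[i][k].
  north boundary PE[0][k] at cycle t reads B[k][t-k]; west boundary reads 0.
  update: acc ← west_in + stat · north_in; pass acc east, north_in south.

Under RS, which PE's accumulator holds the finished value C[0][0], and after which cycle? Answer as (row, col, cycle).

(row, col, cycle) = (0, 2, 2)

Under RS, C[0][0] lands at PE[0][2]:
  step 0 · PE0,2: acc=0; fwd→0 fwd↓0
  step 1 · PE0,2: acc=0; fwd→0 fwd↓0
  step 2 · PE0,2: acc=99; fwd→99 fwd↓6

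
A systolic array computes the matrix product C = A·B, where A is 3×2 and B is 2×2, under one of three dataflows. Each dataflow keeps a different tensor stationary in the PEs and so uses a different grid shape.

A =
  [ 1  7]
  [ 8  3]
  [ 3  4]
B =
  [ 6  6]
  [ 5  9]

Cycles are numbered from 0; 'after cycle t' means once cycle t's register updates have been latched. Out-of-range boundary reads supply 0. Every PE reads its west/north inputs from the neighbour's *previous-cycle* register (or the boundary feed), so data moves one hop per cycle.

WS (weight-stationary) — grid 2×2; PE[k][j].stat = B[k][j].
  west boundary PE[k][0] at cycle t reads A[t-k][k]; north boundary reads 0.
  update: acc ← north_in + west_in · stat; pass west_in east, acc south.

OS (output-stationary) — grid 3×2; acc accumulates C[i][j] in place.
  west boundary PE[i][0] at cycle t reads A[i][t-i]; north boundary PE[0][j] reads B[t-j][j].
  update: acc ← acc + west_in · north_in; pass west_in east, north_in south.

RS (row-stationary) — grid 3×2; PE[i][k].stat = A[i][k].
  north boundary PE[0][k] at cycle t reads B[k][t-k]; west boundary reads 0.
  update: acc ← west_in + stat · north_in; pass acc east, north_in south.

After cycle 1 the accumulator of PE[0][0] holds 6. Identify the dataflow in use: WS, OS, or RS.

dataflow = RS

WS [2×2] PE[0][0] across cycles:
  after 0 — PE[0][0] acc=6, pass-E 1, pass-S 6
  after 1 — PE[0][0] acc=48, pass-E 8, pass-S 48
OS [3×2] PE[0][0] across cycles:
  after 0 — PE[0][0] acc=6, pass-E 1, pass-S 6
  after 1 — PE[0][0] acc=41, pass-E 7, pass-S 5
RS [3×2] PE[0][0] across cycles:
  after 0 — PE[0][0] acc=6, pass-E 6, pass-S 6
  after 1 — PE[0][0] acc=6, pass-E 6, pass-S 6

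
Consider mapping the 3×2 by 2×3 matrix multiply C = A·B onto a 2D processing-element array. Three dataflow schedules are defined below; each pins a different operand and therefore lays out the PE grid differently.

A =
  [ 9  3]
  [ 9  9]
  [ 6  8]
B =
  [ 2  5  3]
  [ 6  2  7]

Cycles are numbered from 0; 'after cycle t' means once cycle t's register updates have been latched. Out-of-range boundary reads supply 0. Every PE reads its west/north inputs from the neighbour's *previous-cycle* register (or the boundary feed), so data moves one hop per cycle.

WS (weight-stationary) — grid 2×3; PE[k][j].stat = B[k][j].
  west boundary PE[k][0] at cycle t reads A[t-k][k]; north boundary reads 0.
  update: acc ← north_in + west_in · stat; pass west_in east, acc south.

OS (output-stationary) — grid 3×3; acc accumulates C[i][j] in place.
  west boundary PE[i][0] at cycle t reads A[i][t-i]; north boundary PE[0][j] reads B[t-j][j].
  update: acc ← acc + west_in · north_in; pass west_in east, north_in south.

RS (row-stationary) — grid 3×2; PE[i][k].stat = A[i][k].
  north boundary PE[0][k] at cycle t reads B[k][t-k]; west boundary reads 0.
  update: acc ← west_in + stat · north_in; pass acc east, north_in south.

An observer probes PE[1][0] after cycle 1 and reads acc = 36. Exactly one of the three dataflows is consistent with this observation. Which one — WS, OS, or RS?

WS (2×3 grid), PE[1][0]:
  after 0 — PE[1][0] acc=0, pass-E 0, pass-S 0
  after 1 — PE[1][0] acc=36, pass-E 3, pass-S 36
OS (3×3 grid), PE[1][0]:
  after 0 — PE[1][0] acc=0, pass-E 0, pass-S 0
  after 1 — PE[1][0] acc=18, pass-E 9, pass-S 2
RS (3×2 grid), PE[1][0]:
  after 0 — PE[1][0] acc=0, pass-E 0, pass-S 0
  after 1 — PE[1][0] acc=18, pass-E 18, pass-S 2

dataflow = WS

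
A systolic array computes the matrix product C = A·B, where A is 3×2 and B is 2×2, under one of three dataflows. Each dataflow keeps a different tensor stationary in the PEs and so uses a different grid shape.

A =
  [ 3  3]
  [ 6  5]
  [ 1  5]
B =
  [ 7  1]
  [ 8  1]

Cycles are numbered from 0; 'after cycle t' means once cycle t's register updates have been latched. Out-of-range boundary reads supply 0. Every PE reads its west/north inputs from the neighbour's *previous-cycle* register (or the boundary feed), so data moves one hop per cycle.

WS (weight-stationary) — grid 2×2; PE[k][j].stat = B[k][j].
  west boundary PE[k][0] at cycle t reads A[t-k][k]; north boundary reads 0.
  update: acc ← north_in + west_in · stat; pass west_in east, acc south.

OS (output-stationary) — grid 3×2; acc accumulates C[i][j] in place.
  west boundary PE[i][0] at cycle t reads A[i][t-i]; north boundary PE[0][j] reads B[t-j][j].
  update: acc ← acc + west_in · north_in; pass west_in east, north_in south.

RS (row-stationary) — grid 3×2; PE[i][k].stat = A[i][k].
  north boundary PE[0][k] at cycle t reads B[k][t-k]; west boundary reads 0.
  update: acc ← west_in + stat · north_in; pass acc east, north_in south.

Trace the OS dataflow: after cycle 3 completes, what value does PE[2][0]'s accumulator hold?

OS on a 3×2 grid — tracing PE[2][0] and its feeders:
  0: (1,0).acc=0  regs=<0,0>
  0: (2,0).acc=0  regs=<0,0>
  1: (1,0).acc=42  regs=<6,7>
  1: (2,0).acc=0  regs=<0,0>
  2: (1,0).acc=82  regs=<5,8>
  2: (2,0).acc=7  regs=<1,7>
  3: (1,0).acc=82  regs=<0,0>
  3: (2,0).acc=47  regs=<5,8>

PE[2][0].acc = 47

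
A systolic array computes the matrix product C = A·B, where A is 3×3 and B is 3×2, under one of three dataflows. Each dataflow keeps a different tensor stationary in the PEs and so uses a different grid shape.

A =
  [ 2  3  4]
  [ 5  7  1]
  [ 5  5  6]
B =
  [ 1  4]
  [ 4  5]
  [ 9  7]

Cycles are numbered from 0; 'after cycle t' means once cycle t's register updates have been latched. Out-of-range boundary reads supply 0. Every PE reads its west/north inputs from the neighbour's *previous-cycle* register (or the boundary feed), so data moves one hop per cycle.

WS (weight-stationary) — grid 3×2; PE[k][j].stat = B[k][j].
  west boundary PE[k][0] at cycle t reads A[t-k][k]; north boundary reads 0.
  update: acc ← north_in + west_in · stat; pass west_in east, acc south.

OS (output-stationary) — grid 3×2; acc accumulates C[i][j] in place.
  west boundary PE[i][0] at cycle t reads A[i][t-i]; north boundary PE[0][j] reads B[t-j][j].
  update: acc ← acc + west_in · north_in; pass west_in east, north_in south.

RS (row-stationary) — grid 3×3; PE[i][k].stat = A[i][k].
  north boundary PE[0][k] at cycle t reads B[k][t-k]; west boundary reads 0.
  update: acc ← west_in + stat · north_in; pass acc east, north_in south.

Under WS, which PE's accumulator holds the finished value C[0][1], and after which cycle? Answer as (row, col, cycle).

(row, col, cycle) = (2, 1, 3)

Under WS, C[0][1] lands at PE[2][1]:
  step 0 · PE2,1: acc=0; fwd→0 fwd↓0
  step 1 · PE2,1: acc=0; fwd→0 fwd↓0
  step 2 · PE2,1: acc=0; fwd→0 fwd↓0
  step 3 · PE2,1: acc=51; fwd→4 fwd↓51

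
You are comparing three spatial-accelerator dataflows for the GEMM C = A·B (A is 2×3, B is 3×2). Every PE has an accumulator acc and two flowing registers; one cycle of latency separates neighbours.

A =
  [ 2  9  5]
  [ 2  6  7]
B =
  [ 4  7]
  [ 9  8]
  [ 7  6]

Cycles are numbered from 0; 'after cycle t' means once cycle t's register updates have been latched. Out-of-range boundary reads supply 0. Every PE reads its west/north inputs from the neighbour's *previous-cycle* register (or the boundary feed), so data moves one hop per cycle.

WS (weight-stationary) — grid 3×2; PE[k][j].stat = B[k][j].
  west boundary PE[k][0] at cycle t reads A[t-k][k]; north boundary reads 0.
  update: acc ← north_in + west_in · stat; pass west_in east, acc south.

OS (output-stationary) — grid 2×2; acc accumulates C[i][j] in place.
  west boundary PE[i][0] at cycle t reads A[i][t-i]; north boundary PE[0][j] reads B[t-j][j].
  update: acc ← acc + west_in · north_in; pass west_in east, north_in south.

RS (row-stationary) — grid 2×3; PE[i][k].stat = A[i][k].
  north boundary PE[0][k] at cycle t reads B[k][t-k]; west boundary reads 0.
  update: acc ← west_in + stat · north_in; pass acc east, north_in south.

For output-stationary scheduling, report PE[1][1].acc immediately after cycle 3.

OS (2×2). Following PE[1][1] plus its west/north inputs:
  step 0 · PE0,1: acc=0; fwd→0 fwd↓0
  step 0 · PE1,0: acc=0; fwd→0 fwd↓0
  step 0 · PE1,1: acc=0; fwd→0 fwd↓0
  step 1 · PE0,1: acc=14; fwd→2 fwd↓7
  step 1 · PE1,0: acc=8; fwd→2 fwd↓4
  step 1 · PE1,1: acc=0; fwd→0 fwd↓0
  step 2 · PE0,1: acc=86; fwd→9 fwd↓8
  step 2 · PE1,0: acc=62; fwd→6 fwd↓9
  step 2 · PE1,1: acc=14; fwd→2 fwd↓7
  step 3 · PE0,1: acc=116; fwd→5 fwd↓6
  step 3 · PE1,0: acc=111; fwd→7 fwd↓7
  step 3 · PE1,1: acc=62; fwd→6 fwd↓8

PE[1][1].acc = 62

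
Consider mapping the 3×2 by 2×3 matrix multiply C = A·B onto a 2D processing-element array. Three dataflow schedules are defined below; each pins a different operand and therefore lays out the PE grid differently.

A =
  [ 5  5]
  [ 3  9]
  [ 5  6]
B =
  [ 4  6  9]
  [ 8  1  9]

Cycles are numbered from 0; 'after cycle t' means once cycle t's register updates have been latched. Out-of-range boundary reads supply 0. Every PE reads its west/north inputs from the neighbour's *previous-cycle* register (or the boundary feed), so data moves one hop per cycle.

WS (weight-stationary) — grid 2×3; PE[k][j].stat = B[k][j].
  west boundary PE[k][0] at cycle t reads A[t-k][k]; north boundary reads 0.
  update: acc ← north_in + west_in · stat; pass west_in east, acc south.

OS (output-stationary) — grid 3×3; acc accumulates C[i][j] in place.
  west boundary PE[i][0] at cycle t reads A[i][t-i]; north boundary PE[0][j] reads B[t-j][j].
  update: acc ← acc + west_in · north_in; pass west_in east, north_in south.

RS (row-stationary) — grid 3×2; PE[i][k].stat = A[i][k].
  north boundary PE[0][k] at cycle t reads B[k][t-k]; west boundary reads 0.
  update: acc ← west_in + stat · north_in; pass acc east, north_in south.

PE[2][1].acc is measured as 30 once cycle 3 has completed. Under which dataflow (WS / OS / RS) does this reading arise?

dataflow = OS

WS: PE[2][1] is outside its 2×3 grid.
OS [3×3] PE[2][1] across cycles:
  c0 r2c1: 0 / 0 / 0
  c1 r2c1: 0 / 0 / 0
  c2 r2c1: 0 / 0 / 0
  c3 r2c1: 30 / 5 / 6
RS [3×2] PE[2][1] across cycles:
  c0 r2c1: 0 / 0 / 0
  c1 r2c1: 0 / 0 / 0
  c2 r2c1: 0 / 0 / 0
  c3 r2c1: 68 / 68 / 8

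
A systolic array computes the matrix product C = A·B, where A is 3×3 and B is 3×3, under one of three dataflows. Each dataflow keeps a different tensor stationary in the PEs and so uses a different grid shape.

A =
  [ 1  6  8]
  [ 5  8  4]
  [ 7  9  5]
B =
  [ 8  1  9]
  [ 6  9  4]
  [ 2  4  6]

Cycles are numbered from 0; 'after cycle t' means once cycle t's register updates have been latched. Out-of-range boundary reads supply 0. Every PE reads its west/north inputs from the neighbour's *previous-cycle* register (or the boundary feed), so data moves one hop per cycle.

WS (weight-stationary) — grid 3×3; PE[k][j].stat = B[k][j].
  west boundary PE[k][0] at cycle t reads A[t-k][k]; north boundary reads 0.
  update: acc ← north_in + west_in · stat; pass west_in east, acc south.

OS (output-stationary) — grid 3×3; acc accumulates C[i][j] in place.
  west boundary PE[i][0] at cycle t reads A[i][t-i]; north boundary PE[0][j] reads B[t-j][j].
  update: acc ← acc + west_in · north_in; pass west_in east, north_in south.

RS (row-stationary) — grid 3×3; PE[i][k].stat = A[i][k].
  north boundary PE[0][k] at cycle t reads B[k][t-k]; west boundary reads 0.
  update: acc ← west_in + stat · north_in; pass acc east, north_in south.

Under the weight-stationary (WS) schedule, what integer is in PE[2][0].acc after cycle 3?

PE[2][0].acc = 96

WS (3×3). Following PE[2][0] plus its west/north inputs:
  0: (1,0).acc=0  regs=<0,0>
  0: (2,0).acc=0  regs=<0,0>
  1: (1,0).acc=44  regs=<6,44>
  1: (2,0).acc=0  regs=<0,0>
  2: (1,0).acc=88  regs=<8,88>
  2: (2,0).acc=60  regs=<8,60>
  3: (1,0).acc=110  regs=<9,110>
  3: (2,0).acc=96  regs=<4,96>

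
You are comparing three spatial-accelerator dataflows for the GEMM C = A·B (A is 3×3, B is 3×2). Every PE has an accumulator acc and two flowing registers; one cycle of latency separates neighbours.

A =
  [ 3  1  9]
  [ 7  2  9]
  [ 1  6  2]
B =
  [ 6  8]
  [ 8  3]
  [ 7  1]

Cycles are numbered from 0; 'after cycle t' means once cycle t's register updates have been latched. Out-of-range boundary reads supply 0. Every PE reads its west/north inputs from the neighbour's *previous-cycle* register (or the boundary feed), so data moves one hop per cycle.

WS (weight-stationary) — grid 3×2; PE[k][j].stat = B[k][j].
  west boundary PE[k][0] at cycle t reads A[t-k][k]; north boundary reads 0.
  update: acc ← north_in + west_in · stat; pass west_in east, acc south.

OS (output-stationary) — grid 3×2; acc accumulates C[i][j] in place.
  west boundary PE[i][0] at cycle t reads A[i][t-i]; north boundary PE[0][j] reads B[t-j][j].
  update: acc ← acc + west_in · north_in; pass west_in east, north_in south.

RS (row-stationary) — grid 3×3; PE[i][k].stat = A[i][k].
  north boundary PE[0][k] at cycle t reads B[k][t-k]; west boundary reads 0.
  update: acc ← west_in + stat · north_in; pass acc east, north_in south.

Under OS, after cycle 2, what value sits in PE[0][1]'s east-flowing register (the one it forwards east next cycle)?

OS (3×2). Following PE[0][1] plus its west/north inputs:
  c0 r0c0: 18 / 3 / 6
  c0 r0c1: 0 / 0 / 0
  c1 r0c0: 26 / 1 / 8
  c1 r0c1: 24 / 3 / 8
  c2 r0c0: 89 / 9 / 7
  c2 r0c1: 27 / 1 / 3

register = 1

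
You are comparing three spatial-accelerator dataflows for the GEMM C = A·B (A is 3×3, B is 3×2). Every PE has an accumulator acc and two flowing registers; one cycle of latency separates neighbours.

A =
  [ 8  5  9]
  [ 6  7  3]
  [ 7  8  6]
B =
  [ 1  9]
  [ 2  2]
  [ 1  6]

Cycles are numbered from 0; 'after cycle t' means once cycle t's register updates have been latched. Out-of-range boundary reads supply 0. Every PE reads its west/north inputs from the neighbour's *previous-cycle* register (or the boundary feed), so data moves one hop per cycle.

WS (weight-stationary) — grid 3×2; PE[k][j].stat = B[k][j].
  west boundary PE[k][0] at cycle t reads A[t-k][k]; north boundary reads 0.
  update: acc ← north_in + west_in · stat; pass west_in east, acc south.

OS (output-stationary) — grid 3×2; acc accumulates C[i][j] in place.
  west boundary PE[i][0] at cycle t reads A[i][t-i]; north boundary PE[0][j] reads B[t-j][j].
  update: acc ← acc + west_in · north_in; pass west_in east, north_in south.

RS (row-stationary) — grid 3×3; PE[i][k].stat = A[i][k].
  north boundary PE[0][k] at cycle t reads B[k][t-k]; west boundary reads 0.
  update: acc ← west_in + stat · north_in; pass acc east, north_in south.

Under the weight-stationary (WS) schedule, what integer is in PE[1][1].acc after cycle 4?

WS 3×2: PE[1][1] cycle-by-cycle (with neighbour feeds):
  [0] (0,1) acc=0 (h:0 v:0)
  [0] (1,0) acc=0 (h:0 v:0)
  [0] (1,1) acc=0 (h:0 v:0)
  [1] (0,1) acc=72 (h:8 v:72)
  [1] (1,0) acc=18 (h:5 v:18)
  [1] (1,1) acc=0 (h:0 v:0)
  [2] (0,1) acc=54 (h:6 v:54)
  [2] (1,0) acc=20 (h:7 v:20)
  [2] (1,1) acc=82 (h:5 v:82)
  [3] (0,1) acc=63 (h:7 v:63)
  [3] (1,0) acc=23 (h:8 v:23)
  [3] (1,1) acc=68 (h:7 v:68)
  [4] (0,1) acc=0 (h:0 v:0)
  [4] (1,0) acc=0 (h:0 v:0)
  [4] (1,1) acc=79 (h:8 v:79)

PE[1][1].acc = 79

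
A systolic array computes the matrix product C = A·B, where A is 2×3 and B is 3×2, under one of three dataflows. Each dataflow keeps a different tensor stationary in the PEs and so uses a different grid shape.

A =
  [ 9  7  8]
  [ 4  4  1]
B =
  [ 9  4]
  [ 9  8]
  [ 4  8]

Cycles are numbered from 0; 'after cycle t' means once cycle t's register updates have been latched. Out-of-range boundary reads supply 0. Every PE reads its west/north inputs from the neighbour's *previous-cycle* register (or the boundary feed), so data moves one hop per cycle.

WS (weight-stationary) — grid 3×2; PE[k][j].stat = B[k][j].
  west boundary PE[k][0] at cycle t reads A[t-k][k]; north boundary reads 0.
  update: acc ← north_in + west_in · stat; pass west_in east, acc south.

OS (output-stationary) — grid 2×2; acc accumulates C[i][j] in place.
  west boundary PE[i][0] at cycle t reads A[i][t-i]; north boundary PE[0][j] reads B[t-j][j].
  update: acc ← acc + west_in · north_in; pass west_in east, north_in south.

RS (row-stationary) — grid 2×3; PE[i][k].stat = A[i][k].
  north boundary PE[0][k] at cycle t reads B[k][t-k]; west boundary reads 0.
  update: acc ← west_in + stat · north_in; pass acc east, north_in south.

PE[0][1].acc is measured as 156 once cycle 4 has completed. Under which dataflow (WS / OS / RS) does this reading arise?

WS (3×2 grid), PE[0][1]:
  @0  [0,1]  acc 0  |  →0  ↓0
  @1  [0,1]  acc 36  |  →9  ↓36
  @2  [0,1]  acc 16  |  →4  ↓16
  @3  [0,1]  acc 0  |  →0  ↓0
  @4  [0,1]  acc 0  |  →0  ↓0
OS (2×2 grid), PE[0][1]:
  @0  [0,1]  acc 0  |  →0  ↓0
  @1  [0,1]  acc 36  |  →9  ↓4
  @2  [0,1]  acc 92  |  →7  ↓8
  @3  [0,1]  acc 156  |  →8  ↓8
  @4  [0,1]  acc 156  |  →0  ↓0
RS (2×3 grid), PE[0][1]:
  @0  [0,1]  acc 0  |  →0  ↓0
  @1  [0,1]  acc 144  |  →144  ↓9
  @2  [0,1]  acc 92  |  →92  ↓8
  @3  [0,1]  acc 0  |  →0  ↓0
  @4  [0,1]  acc 0  |  →0  ↓0

dataflow = OS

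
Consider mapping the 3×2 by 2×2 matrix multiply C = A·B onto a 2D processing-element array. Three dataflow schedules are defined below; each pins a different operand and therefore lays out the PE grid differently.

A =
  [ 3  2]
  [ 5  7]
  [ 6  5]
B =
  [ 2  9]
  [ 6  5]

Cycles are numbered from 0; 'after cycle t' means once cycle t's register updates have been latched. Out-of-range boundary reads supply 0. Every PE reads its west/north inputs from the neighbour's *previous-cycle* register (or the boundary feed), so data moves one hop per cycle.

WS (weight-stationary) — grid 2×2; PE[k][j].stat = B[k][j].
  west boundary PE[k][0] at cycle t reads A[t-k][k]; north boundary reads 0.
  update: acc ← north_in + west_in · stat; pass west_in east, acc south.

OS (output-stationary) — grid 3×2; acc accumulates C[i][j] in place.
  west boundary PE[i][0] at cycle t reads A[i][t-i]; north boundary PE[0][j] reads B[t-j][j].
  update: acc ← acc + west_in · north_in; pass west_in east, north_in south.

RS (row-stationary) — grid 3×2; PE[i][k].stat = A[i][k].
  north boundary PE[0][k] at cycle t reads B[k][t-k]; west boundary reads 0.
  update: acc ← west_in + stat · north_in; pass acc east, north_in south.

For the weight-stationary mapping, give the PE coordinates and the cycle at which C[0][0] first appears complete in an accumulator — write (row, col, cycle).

(row, col, cycle) = (1, 0, 1)

Under WS, C[0][0] lands at PE[1][0]:
  step 0 · PE1,0: acc=0; fwd→0 fwd↓0
  step 1 · PE1,0: acc=18; fwd→2 fwd↓18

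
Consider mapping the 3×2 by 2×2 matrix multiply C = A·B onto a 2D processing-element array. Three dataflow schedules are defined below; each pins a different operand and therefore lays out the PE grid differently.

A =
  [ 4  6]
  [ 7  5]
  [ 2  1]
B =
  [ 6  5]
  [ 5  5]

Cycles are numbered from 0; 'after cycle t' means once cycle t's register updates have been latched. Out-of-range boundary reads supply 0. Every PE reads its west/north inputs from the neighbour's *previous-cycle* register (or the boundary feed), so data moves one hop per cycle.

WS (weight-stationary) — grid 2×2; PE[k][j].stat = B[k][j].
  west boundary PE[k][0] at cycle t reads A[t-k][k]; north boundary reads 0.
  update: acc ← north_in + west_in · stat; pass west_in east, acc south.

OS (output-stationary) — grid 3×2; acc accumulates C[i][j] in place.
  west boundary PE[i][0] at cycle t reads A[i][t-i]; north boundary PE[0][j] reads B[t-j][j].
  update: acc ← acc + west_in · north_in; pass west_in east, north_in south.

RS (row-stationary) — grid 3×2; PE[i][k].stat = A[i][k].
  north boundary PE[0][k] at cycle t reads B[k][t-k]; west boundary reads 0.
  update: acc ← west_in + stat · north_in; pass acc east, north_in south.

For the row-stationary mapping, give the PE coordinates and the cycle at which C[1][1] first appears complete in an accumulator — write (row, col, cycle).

(row, col, cycle) = (1, 1, 3)

RS — PE[1][1] is where C[1][1] collects:
  c0 r1c1: 0 / 0 / 0
  c1 r1c1: 0 / 0 / 0
  c2 r1c1: 67 / 67 / 5
  c3 r1c1: 60 / 60 / 5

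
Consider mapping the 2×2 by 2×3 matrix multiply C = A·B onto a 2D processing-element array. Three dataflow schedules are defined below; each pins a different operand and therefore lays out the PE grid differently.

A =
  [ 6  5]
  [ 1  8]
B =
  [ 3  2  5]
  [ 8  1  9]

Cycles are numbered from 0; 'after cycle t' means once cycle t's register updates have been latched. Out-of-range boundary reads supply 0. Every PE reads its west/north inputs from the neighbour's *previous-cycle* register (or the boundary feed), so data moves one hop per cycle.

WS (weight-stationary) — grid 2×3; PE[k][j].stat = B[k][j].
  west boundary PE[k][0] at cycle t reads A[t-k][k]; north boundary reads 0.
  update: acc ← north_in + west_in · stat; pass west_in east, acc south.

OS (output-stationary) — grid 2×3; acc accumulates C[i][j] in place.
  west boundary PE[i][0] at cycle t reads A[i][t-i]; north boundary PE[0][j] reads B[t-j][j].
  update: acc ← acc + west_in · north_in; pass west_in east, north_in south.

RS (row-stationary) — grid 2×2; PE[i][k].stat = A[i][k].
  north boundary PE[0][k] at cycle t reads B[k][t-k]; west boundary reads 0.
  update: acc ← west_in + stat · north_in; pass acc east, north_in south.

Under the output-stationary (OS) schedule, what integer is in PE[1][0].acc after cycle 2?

PE[1][0].acc = 67

OS 2×3: PE[1][0] cycle-by-cycle (with neighbour feeds):
  after 0 — PE[0][0] acc=18, pass-E 6, pass-S 3
  after 0 — PE[1][0] acc=0, pass-E 0, pass-S 0
  after 1 — PE[0][0] acc=58, pass-E 5, pass-S 8
  after 1 — PE[1][0] acc=3, pass-E 1, pass-S 3
  after 2 — PE[0][0] acc=58, pass-E 0, pass-S 0
  after 2 — PE[1][0] acc=67, pass-E 8, pass-S 8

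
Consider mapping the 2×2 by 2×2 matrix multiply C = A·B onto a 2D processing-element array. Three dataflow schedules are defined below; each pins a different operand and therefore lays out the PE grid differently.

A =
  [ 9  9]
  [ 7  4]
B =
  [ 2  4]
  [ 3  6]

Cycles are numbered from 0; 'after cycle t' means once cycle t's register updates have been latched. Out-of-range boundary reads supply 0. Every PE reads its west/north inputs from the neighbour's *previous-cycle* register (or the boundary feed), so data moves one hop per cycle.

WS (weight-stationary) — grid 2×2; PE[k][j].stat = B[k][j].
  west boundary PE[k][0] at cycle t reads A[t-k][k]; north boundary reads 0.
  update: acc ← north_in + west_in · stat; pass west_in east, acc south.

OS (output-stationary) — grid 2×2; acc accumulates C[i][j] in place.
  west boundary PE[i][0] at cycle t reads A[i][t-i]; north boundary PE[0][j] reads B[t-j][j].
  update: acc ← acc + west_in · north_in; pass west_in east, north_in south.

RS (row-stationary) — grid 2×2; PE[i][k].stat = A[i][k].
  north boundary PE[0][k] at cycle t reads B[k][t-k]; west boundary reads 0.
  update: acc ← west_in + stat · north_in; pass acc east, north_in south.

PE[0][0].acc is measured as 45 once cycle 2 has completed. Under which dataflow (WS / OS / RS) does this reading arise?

dataflow = OS

Under WS (2×2), PE[0][0]:
  @0  [0,0]  acc 18  |  →9  ↓18
  @1  [0,0]  acc 14  |  →7  ↓14
  @2  [0,0]  acc 0  |  →0  ↓0
Under OS (2×2), PE[0][0]:
  @0  [0,0]  acc 18  |  →9  ↓2
  @1  [0,0]  acc 45  |  →9  ↓3
  @2  [0,0]  acc 45  |  →0  ↓0
Under RS (2×2), PE[0][0]:
  @0  [0,0]  acc 18  |  →18  ↓2
  @1  [0,0]  acc 36  |  →36  ↓4
  @2  [0,0]  acc 0  |  →0  ↓0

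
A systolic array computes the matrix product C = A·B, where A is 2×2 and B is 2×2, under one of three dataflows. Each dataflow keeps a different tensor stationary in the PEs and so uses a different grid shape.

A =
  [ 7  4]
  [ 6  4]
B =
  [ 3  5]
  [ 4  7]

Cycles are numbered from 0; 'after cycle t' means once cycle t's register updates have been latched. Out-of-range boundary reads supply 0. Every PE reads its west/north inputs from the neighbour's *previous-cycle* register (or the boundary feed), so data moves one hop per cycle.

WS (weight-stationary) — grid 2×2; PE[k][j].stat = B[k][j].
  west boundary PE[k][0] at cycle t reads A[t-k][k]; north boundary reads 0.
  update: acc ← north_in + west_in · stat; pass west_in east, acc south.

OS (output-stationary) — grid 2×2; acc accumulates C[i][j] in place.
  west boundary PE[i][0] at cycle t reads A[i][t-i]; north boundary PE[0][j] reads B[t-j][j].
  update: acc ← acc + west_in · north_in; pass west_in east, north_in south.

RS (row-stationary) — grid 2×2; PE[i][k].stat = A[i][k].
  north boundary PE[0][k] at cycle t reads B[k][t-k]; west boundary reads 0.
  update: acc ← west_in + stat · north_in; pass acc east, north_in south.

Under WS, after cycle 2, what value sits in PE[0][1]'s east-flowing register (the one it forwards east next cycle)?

register = 6

WS (2×2). Following PE[0][1] plus its west/north inputs:
  cycle 0: PE[0][0] → acc 21, east 7, south 21
  cycle 0: PE[0][1] → acc 0, east 0, south 0
  cycle 1: PE[0][0] → acc 18, east 6, south 18
  cycle 1: PE[0][1] → acc 35, east 7, south 35
  cycle 2: PE[0][0] → acc 0, east 0, south 0
  cycle 2: PE[0][1] → acc 30, east 6, south 30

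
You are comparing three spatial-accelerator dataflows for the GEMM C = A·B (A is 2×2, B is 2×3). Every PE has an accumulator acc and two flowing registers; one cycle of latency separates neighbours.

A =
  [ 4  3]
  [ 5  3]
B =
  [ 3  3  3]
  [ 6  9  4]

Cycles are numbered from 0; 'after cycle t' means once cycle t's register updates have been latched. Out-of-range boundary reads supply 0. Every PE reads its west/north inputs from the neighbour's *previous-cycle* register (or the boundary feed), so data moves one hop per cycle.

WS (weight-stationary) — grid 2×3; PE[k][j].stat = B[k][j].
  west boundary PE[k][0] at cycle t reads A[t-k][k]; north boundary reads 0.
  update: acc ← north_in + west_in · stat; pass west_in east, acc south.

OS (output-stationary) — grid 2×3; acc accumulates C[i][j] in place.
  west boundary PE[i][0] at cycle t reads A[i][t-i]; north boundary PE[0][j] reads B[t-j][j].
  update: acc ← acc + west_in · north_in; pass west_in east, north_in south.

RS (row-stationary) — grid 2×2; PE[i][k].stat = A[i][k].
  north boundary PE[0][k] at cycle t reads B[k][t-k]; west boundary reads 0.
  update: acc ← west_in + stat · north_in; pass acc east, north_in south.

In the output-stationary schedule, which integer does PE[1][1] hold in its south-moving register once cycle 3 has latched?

register = 9

Tracing OS — 2×3 array, target PE[1][1]:
  t=0 PE[0][1]: acc=0 h=0 v=0
  t=0 PE[1][0]: acc=0 h=0 v=0
  t=0 PE[1][1]: acc=0 h=0 v=0
  t=1 PE[0][1]: acc=12 h=4 v=3
  t=1 PE[1][0]: acc=15 h=5 v=3
  t=1 PE[1][1]: acc=0 h=0 v=0
  t=2 PE[0][1]: acc=39 h=3 v=9
  t=2 PE[1][0]: acc=33 h=3 v=6
  t=2 PE[1][1]: acc=15 h=5 v=3
  t=3 PE[0][1]: acc=39 h=0 v=0
  t=3 PE[1][0]: acc=33 h=0 v=0
  t=3 PE[1][1]: acc=42 h=3 v=9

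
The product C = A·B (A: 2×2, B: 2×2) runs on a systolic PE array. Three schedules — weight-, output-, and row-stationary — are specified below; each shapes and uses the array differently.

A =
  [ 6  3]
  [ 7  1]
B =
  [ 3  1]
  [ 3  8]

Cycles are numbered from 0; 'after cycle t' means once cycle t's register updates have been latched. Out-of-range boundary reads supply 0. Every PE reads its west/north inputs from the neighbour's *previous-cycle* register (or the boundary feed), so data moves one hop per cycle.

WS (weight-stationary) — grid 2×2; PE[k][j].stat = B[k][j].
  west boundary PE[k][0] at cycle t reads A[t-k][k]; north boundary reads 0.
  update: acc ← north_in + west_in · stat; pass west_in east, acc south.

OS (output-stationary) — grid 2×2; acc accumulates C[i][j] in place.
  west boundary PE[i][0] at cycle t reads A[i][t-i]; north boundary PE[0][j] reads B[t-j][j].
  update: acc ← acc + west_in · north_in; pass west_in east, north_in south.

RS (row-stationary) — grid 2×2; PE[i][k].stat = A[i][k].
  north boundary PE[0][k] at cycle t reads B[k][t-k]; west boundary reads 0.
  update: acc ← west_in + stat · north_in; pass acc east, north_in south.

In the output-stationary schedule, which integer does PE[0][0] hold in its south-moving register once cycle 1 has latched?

OS 2×2: PE[0][0] cycle-by-cycle (with neighbour feeds):
  after 0 — PE[0][0] acc=18, pass-E 6, pass-S 3
  after 1 — PE[0][0] acc=27, pass-E 3, pass-S 3

register = 3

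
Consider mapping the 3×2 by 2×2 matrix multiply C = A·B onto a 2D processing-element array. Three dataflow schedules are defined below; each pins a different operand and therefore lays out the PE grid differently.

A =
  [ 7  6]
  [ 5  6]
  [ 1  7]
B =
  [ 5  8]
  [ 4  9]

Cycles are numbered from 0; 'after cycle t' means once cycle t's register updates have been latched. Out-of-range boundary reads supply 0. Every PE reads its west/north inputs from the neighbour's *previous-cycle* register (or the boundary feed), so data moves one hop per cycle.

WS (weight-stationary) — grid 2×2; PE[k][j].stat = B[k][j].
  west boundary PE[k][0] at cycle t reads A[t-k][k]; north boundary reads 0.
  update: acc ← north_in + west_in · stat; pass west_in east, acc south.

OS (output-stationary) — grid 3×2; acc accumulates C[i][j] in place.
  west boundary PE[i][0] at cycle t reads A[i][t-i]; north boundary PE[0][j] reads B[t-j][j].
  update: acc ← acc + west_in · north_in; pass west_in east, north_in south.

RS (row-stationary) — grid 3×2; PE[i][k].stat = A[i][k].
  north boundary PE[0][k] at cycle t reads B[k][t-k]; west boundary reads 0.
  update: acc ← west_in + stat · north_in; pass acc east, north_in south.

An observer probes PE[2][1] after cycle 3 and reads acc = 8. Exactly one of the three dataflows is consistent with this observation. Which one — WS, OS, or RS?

WS (2×2): PE[2][1] does not exist.
Under OS (3×2), PE[2][1]:
  c0 r2c1: 0 / 0 / 0
  c1 r2c1: 0 / 0 / 0
  c2 r2c1: 0 / 0 / 0
  c3 r2c1: 8 / 1 / 8
Under RS (3×2), PE[2][1]:
  c0 r2c1: 0 / 0 / 0
  c1 r2c1: 0 / 0 / 0
  c2 r2c1: 0 / 0 / 0
  c3 r2c1: 33 / 33 / 4

dataflow = OS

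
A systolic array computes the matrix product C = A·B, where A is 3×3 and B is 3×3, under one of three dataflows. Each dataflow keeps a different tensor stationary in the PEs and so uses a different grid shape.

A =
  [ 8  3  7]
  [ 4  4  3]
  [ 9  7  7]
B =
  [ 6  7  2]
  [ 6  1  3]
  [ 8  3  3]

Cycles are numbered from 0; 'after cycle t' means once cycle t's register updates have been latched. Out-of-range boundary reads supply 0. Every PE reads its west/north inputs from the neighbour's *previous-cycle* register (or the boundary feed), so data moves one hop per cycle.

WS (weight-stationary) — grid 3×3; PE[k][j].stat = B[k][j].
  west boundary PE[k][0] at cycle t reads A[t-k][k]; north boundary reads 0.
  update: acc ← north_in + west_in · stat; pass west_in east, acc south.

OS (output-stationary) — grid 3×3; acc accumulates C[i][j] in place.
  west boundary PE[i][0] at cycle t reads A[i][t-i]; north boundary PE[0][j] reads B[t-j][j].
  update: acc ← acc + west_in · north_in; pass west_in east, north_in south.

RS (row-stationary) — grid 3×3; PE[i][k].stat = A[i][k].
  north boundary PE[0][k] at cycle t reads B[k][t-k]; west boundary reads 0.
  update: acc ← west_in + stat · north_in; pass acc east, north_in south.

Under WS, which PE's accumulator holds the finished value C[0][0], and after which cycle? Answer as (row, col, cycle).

(row, col, cycle) = (2, 0, 2)

WS: C[0][0] accumulates in PE[2][0]:
  c0 r2c0: 0 / 0 / 0
  c1 r2c0: 0 / 0 / 0
  c2 r2c0: 122 / 7 / 122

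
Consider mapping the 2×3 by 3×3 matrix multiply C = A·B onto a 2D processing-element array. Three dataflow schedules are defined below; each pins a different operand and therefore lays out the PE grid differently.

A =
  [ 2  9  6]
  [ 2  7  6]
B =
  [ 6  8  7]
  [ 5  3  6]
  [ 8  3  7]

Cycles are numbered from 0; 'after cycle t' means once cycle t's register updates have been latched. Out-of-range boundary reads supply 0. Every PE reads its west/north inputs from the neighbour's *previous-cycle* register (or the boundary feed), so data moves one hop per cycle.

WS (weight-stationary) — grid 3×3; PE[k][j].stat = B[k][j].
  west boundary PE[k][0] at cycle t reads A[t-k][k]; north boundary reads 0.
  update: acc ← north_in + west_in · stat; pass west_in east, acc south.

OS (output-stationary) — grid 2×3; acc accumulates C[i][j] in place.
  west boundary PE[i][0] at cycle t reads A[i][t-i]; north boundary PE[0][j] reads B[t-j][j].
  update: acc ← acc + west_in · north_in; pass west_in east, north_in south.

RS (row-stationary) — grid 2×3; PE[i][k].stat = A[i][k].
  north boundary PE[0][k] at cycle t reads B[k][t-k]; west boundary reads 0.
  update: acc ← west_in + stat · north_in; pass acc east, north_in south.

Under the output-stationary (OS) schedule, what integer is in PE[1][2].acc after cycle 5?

PE[1][2].acc = 98

OS (2×3). Following PE[1][2] plus its west/north inputs:
  cycle 0: PE[0][2] → acc 0, east 0, south 0
  cycle 0: PE[1][1] → acc 0, east 0, south 0
  cycle 0: PE[1][2] → acc 0, east 0, south 0
  cycle 1: PE[0][2] → acc 0, east 0, south 0
  cycle 1: PE[1][1] → acc 0, east 0, south 0
  cycle 1: PE[1][2] → acc 0, east 0, south 0
  cycle 2: PE[0][2] → acc 14, east 2, south 7
  cycle 2: PE[1][1] → acc 16, east 2, south 8
  cycle 2: PE[1][2] → acc 0, east 0, south 0
  cycle 3: PE[0][2] → acc 68, east 9, south 6
  cycle 3: PE[1][1] → acc 37, east 7, south 3
  cycle 3: PE[1][2] → acc 14, east 2, south 7
  cycle 4: PE[0][2] → acc 110, east 6, south 7
  cycle 4: PE[1][1] → acc 55, east 6, south 3
  cycle 4: PE[1][2] → acc 56, east 7, south 6
  cycle 5: PE[0][2] → acc 110, east 0, south 0
  cycle 5: PE[1][1] → acc 55, east 0, south 0
  cycle 5: PE[1][2] → acc 98, east 6, south 7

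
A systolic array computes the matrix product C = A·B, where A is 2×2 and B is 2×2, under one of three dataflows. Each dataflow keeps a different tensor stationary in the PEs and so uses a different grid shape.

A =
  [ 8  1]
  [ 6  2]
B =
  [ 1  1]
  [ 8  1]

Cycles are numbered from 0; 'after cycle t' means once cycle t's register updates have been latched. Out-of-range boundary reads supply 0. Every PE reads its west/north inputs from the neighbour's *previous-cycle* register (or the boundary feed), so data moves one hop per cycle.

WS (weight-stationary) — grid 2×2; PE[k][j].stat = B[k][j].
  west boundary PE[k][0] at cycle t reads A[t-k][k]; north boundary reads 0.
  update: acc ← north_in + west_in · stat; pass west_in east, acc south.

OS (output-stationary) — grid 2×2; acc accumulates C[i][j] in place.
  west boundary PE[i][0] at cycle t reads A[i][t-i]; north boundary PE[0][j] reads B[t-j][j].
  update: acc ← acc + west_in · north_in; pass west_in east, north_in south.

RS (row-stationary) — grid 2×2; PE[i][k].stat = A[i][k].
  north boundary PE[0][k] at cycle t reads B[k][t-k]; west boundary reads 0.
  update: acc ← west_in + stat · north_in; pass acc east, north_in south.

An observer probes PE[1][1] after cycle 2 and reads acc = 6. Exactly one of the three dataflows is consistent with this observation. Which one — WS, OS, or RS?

Under WS (2×2), PE[1][1]:
  [0] (1,1) acc=0 (h:0 v:0)
  [1] (1,1) acc=0 (h:0 v:0)
  [2] (1,1) acc=9 (h:1 v:9)
Under OS (2×2), PE[1][1]:
  [0] (1,1) acc=0 (h:0 v:0)
  [1] (1,1) acc=0 (h:0 v:0)
  [2] (1,1) acc=6 (h:6 v:1)
Under RS (2×2), PE[1][1]:
  [0] (1,1) acc=0 (h:0 v:0)
  [1] (1,1) acc=0 (h:0 v:0)
  [2] (1,1) acc=22 (h:22 v:8)

dataflow = OS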